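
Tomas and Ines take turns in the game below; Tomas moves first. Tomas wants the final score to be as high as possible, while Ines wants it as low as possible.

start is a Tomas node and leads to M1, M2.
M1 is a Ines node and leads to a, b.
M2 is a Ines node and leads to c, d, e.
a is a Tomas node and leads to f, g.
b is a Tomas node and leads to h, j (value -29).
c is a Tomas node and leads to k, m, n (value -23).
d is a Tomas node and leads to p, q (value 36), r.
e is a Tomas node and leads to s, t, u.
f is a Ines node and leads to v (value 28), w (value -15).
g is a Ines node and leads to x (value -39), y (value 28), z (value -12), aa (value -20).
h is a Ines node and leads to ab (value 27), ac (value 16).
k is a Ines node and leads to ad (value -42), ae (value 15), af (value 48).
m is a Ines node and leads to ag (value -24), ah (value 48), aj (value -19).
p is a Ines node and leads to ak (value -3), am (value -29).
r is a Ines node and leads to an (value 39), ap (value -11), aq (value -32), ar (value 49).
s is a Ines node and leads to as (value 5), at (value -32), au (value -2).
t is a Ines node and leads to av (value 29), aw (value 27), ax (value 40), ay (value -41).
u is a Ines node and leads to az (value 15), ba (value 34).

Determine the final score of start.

-15

f (Ines): min(28, -15) = -15
g (Ines): min(-39, 28, -12, -20) = -39
a (Tomas): max(-15, -39) = -15
h (Ines): min(27, 16) = 16
b (Tomas): max(16, -29) = 16
M1 (Ines): min(-15, 16) = -15
k (Ines): min(-42, 15, 48) = -42
m (Ines): min(-24, 48, -19) = -24
c (Tomas): max(-42, -24, -23) = -23
p (Ines): min(-3, -29) = -29
r (Ines): min(39, -11, -32, 49) = -32
d (Tomas): max(-29, 36, -32) = 36
s (Ines): min(5, -32, -2) = -32
t (Ines): min(29, 27, 40, -41) = -41
u (Ines): min(15, 34) = 15
e (Tomas): max(-32, -41, 15) = 15
M2 (Ines): min(-23, 36, 15) = -23
start (Tomas): max(-15, -23) = -15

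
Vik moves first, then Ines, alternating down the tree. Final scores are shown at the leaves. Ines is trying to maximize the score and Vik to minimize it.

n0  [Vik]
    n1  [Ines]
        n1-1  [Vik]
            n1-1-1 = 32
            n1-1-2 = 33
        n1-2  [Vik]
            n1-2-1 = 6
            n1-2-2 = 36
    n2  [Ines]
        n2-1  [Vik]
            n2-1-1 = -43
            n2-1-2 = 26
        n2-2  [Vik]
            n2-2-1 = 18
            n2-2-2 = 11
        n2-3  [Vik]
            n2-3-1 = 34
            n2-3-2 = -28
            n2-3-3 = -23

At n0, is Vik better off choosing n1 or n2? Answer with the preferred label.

n1-1 (Vik): min(32, 33) = 32
n1-2 (Vik): min(6, 36) = 6
n1 (Ines): max(32, 6) = 32
n2-1 (Vik): min(-43, 26) = -43
n2-2 (Vik): min(18, 11) = 11
n2-3 (Vik): min(34, -28, -23) = -28
n2 (Ines): max(-43, 11, -28) = 11
Vik prefers the lower value; n1=32, n2=11. n2 is better since 11 < 32.

n2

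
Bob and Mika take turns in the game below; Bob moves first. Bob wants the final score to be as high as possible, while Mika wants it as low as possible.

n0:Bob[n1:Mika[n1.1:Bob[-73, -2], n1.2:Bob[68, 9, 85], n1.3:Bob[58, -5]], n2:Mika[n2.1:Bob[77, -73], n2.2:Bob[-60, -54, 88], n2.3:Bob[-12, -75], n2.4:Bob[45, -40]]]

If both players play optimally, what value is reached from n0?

n1.1 (Bob): max(-73, -2) = -2
n1.2 (Bob): max(68, 9, 85) = 85
n1.3 (Bob): max(58, -5) = 58
n1 (Mika): min(-2, 85, 58) = -2
n2.1 (Bob): max(77, -73) = 77
n2.2 (Bob): max(-60, -54, 88) = 88
n2.3 (Bob): max(-12, -75) = -12
n2.4 (Bob): max(45, -40) = 45
n2 (Mika): min(77, 88, -12, 45) = -12
n0 (Bob): max(-2, -12) = -2

-2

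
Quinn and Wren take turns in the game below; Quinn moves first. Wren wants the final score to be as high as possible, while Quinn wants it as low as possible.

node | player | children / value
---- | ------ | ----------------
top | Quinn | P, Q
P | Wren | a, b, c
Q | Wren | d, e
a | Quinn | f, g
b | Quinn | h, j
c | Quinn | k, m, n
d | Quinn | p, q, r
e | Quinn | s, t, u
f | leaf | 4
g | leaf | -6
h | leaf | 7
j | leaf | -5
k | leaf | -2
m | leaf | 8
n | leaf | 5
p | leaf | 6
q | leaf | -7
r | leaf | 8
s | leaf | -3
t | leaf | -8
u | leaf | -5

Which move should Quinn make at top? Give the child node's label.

a (Quinn): min(4, -6) = -6
b (Quinn): min(7, -5) = -5
c (Quinn): min(-2, 8, 5) = -2
P (Wren): max(-6, -5, -2) = -2
d (Quinn): min(6, -7, 8) = -7
e (Quinn): min(-3, -8, -5) = -8
Q (Wren): max(-7, -8) = -7
top (Quinn): min(-2, -7) = -7
Quinn at top wants the lowest of {P=-2, Q=-7}, so chooses Q.

Q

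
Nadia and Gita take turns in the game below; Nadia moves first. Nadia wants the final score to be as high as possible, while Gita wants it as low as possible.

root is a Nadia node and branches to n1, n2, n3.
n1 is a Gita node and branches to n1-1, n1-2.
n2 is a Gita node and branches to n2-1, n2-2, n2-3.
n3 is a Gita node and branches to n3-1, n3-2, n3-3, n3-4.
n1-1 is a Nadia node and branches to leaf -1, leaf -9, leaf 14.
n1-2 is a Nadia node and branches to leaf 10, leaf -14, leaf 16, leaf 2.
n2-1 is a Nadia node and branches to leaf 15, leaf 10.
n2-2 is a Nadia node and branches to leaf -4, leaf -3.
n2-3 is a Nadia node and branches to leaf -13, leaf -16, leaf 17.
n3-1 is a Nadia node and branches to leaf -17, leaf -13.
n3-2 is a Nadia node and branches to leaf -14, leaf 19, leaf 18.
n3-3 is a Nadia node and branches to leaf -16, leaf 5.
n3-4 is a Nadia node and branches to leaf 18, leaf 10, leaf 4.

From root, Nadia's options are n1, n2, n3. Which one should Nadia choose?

n1-1 (Nadia): max(-1, -9, 14) = 14
n1-2 (Nadia): max(10, -14, 16, 2) = 16
n1 (Gita): min(14, 16) = 14
n2-1 (Nadia): max(15, 10) = 15
n2-2 (Nadia): max(-4, -3) = -3
n2-3 (Nadia): max(-13, -16, 17) = 17
n2 (Gita): min(15, -3, 17) = -3
n3-1 (Nadia): max(-17, -13) = -13
n3-2 (Nadia): max(-14, 19, 18) = 19
n3-3 (Nadia): max(-16, 5) = 5
n3-4 (Nadia): max(18, 10, 4) = 18
n3 (Gita): min(-13, 19, 5, 18) = -13
root (Nadia): max(14, -3, -13) = 14
Nadia at root wants the highest of {n1=14, n2=-3, n3=-13}, so chooses n1.

n1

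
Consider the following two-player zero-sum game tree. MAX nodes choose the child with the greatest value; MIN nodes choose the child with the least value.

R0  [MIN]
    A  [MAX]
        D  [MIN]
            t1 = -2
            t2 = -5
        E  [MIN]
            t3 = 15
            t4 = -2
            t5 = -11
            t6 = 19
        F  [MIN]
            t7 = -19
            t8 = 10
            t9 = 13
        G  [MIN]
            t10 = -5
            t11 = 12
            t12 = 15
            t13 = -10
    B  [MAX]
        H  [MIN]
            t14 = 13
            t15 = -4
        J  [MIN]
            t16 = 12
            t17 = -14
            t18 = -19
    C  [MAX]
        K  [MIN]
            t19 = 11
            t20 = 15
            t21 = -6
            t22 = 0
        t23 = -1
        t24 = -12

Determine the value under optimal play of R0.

-5

D (MIN): min(-2, -5) = -5
E (MIN): min(15, -2, -11, 19) = -11
F (MIN): min(-19, 10, 13) = -19
G (MIN): min(-5, 12, 15, -10) = -10
A (MAX): max(-5, -11, -19, -10) = -5
H (MIN): min(13, -4) = -4
J (MIN): min(12, -14, -19) = -19
B (MAX): max(-4, -19) = -4
K (MIN): min(11, 15, -6, 0) = -6
C (MAX): max(-6, -1, -12) = -1
R0 (MIN): min(-5, -4, -1) = -5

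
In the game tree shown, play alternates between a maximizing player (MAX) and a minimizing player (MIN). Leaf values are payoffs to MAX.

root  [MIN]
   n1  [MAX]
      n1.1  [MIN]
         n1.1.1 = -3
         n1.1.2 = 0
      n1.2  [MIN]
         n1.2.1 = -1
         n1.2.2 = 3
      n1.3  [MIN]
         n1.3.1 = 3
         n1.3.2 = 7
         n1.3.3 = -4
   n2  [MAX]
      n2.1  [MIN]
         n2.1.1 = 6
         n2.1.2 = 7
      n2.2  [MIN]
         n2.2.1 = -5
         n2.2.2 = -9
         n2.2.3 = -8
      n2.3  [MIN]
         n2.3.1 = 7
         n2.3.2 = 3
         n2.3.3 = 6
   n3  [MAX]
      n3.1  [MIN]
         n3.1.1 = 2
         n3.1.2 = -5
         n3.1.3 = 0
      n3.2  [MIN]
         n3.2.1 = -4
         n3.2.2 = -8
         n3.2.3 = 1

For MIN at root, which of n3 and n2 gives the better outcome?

n3.1 (MIN): min(2, -5, 0) = -5
n3.2 (MIN): min(-4, -8, 1) = -8
n3 (MAX): max(-5, -8) = -5
n2.1 (MIN): min(6, 7) = 6
n2.2 (MIN): min(-5, -9, -8) = -9
n2.3 (MIN): min(7, 3, 6) = 3
n2 (MAX): max(6, -9, 3) = 6
MIN prefers the lower value; n3=-5, n2=6. n3 is better since -5 < 6.

n3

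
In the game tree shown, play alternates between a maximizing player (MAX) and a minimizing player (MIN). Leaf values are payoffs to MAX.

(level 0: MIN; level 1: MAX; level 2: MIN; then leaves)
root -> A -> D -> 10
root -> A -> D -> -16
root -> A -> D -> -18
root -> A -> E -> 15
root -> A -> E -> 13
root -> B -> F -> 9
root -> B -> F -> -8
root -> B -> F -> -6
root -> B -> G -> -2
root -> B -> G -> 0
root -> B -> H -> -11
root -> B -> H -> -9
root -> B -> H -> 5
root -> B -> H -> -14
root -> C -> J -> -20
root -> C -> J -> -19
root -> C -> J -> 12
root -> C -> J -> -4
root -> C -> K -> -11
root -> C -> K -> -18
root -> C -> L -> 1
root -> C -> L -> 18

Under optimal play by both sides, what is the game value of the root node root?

-2

D (MIN): min(10, -16, -18) = -18
E (MIN): min(15, 13) = 13
A (MAX): max(-18, 13) = 13
F (MIN): min(9, -8, -6) = -8
G (MIN): min(-2, 0) = -2
H (MIN): min(-11, -9, 5, -14) = -14
B (MAX): max(-8, -2, -14) = -2
J (MIN): min(-20, -19, 12, -4) = -20
K (MIN): min(-11, -18) = -18
L (MIN): min(1, 18) = 1
C (MAX): max(-20, -18, 1) = 1
root (MIN): min(13, -2, 1) = -2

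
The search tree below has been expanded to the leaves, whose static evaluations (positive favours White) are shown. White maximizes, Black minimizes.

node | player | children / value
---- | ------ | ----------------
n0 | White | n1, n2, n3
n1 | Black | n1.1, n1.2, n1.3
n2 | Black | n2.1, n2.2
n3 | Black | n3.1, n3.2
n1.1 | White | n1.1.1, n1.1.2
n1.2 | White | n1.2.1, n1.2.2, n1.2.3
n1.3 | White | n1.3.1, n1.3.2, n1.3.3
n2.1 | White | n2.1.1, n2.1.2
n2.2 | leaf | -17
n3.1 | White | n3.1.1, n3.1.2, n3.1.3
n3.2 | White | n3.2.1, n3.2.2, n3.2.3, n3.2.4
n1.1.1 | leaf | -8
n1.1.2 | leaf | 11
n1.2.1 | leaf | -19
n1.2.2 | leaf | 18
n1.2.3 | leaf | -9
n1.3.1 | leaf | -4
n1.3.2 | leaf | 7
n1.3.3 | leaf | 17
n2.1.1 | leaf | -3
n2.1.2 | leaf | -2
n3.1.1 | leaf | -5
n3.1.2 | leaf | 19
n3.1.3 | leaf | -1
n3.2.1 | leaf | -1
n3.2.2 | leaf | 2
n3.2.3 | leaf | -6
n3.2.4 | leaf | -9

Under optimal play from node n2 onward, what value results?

-17

n2.1 (White): max(-3, -2) = -2
n2 (Black): min(-2, -17) = -17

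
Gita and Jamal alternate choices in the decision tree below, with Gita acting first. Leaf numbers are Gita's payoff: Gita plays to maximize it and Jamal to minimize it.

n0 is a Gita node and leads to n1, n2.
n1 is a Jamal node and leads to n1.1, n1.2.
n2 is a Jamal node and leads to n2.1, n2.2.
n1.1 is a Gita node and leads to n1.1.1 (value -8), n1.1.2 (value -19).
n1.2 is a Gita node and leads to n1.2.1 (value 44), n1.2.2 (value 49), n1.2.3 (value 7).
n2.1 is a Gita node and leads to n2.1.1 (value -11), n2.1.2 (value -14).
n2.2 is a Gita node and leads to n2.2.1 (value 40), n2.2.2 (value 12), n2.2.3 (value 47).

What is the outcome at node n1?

n1.1 (Gita): max(-8, -19) = -8
n1.2 (Gita): max(44, 49, 7) = 49
n1 (Jamal): min(-8, 49) = -8

-8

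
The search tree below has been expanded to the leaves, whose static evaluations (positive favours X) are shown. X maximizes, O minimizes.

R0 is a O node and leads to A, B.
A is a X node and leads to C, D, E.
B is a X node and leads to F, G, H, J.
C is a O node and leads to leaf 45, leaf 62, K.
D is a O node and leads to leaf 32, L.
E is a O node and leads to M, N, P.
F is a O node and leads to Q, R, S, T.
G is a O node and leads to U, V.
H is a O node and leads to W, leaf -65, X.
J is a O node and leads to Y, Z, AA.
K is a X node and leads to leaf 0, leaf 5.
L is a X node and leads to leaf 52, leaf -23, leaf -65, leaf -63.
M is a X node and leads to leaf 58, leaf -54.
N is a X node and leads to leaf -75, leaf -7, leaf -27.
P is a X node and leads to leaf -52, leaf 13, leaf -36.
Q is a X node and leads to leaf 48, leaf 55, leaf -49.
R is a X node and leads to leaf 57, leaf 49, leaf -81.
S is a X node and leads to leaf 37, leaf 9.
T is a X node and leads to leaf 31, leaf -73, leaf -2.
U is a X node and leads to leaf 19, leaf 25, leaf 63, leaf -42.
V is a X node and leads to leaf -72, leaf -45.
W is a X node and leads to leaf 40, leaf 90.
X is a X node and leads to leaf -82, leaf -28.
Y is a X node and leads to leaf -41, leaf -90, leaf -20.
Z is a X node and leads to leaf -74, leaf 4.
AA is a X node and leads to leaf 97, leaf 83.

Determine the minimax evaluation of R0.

31

K (X): max(0, 5) = 5
C (O): min(45, 62, 5) = 5
L (X): max(52, -23, -65, -63) = 52
D (O): min(32, 52) = 32
M (X): max(58, -54) = 58
N (X): max(-75, -7, -27) = -7
P (X): max(-52, 13, -36) = 13
E (O): min(58, -7, 13) = -7
A (X): max(5, 32, -7) = 32
Q (X): max(48, 55, -49) = 55
R (X): max(57, 49, -81) = 57
S (X): max(37, 9) = 37
T (X): max(31, -73, -2) = 31
F (O): min(55, 57, 37, 31) = 31
U (X): max(19, 25, 63, -42) = 63
V (X): max(-72, -45) = -45
G (O): min(63, -45) = -45
W (X): max(40, 90) = 90
X (X): max(-82, -28) = -28
H (O): min(90, -65, -28) = -65
Y (X): max(-41, -90, -20) = -20
Z (X): max(-74, 4) = 4
AA (X): max(97, 83) = 97
J (O): min(-20, 4, 97) = -20
B (X): max(31, -45, -65, -20) = 31
R0 (O): min(32, 31) = 31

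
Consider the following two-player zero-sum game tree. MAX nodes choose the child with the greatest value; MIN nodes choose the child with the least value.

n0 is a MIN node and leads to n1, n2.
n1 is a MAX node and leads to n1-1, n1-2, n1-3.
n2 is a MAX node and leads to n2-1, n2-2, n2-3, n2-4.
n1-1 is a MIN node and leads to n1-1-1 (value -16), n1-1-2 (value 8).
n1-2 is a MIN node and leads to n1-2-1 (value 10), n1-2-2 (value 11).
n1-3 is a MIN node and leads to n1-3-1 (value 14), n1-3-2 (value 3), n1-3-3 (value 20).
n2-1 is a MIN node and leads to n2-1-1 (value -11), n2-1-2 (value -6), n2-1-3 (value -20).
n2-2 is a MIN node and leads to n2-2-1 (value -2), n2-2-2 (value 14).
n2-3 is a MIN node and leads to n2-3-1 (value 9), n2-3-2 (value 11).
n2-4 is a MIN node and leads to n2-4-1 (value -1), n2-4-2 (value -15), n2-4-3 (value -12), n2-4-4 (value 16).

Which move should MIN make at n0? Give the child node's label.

n2

n1-1 (MIN): min(-16, 8) = -16
n1-2 (MIN): min(10, 11) = 10
n1-3 (MIN): min(14, 3, 20) = 3
n1 (MAX): max(-16, 10, 3) = 10
n2-1 (MIN): min(-11, -6, -20) = -20
n2-2 (MIN): min(-2, 14) = -2
n2-3 (MIN): min(9, 11) = 9
n2-4 (MIN): min(-1, -15, -12, 16) = -15
n2 (MAX): max(-20, -2, 9, -15) = 9
n0 (MIN): min(10, 9) = 9
MIN at n0 wants the lowest of {n1=10, n2=9}, so chooses n2.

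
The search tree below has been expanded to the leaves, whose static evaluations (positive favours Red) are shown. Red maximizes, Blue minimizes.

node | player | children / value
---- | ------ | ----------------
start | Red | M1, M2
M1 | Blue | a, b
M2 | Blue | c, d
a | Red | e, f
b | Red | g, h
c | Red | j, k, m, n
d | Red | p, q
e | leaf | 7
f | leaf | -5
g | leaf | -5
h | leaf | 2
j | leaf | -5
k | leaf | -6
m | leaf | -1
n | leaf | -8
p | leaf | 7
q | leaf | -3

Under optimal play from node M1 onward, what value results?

2

a (Red): max(7, -5) = 7
b (Red): max(-5, 2) = 2
M1 (Blue): min(7, 2) = 2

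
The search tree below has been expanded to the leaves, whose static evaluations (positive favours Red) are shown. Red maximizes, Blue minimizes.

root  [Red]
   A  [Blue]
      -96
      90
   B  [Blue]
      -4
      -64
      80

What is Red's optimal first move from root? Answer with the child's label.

A (Blue): min(-96, 90) = -96
B (Blue): min(-4, -64, 80) = -64
root (Red): max(-96, -64) = -64
Red at root wants the highest of {A=-96, B=-64}, so chooses B.

B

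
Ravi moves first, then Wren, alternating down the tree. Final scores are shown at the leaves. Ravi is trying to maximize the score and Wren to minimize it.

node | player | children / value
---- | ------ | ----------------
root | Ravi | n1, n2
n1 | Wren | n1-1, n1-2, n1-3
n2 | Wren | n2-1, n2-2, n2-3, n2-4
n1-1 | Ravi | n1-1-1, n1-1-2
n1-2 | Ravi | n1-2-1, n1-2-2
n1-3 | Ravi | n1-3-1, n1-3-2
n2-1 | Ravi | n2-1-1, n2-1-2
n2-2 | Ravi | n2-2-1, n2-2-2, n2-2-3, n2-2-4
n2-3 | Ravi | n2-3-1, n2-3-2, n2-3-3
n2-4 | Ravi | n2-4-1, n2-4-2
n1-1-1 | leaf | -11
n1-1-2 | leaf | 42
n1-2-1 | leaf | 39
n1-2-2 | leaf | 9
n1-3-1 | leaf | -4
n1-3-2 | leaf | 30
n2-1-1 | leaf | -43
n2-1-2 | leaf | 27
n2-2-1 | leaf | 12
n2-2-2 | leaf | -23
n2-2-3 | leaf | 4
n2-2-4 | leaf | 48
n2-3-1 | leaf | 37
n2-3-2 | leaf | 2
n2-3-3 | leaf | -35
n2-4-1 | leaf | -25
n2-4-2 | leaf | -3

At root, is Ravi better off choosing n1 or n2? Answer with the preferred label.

n1-1 (Ravi): max(-11, 42) = 42
n1-2 (Ravi): max(39, 9) = 39
n1-3 (Ravi): max(-4, 30) = 30
n1 (Wren): min(42, 39, 30) = 30
n2-1 (Ravi): max(-43, 27) = 27
n2-2 (Ravi): max(12, -23, 4, 48) = 48
n2-3 (Ravi): max(37, 2, -35) = 37
n2-4 (Ravi): max(-25, -3) = -3
n2 (Wren): min(27, 48, 37, -3) = -3
Ravi prefers the higher value; n1=30, n2=-3. n1 is better since 30 > -3.

n1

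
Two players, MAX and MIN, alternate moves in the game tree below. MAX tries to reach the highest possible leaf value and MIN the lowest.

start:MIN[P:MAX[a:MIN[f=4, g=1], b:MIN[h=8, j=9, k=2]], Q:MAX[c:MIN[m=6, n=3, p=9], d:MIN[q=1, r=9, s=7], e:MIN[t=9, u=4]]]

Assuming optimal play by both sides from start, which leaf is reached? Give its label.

a (MIN): min(4, 1) = 1
b (MIN): min(8, 9, 2) = 2
P (MAX): max(1, 2) = 2
c (MIN): min(6, 3, 9) = 3
d (MIN): min(1, 9, 7) = 1
e (MIN): min(9, 4) = 4
Q (MAX): max(3, 1, 4) = 4
start (MIN): min(2, 4) = 2
At start, MIN picks P (lowest: 2).
At P, MAX picks b (highest: 2).
At b, MIN picks k (lowest: 2).
Terminal value 2.

k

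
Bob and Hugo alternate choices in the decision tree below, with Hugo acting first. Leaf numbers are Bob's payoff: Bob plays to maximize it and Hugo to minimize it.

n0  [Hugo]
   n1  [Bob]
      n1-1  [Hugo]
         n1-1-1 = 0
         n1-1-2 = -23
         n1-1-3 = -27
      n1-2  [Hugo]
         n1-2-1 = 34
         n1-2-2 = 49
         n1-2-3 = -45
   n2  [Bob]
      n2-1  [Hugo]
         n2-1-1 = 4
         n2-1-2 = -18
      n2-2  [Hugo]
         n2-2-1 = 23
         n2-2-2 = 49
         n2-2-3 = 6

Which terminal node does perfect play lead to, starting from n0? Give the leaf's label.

n1-1 (Hugo): min(0, -23, -27) = -27
n1-2 (Hugo): min(34, 49, -45) = -45
n1 (Bob): max(-27, -45) = -27
n2-1 (Hugo): min(4, -18) = -18
n2-2 (Hugo): min(23, 49, 6) = 6
n2 (Bob): max(-18, 6) = 6
n0 (Hugo): min(-27, 6) = -27
At n0, Hugo picks n1 (lowest: -27).
At n1, Bob picks n1-1 (highest: -27).
At n1-1, Hugo picks n1-1-3 (lowest: -27).
Terminal value -27.

n1-1-3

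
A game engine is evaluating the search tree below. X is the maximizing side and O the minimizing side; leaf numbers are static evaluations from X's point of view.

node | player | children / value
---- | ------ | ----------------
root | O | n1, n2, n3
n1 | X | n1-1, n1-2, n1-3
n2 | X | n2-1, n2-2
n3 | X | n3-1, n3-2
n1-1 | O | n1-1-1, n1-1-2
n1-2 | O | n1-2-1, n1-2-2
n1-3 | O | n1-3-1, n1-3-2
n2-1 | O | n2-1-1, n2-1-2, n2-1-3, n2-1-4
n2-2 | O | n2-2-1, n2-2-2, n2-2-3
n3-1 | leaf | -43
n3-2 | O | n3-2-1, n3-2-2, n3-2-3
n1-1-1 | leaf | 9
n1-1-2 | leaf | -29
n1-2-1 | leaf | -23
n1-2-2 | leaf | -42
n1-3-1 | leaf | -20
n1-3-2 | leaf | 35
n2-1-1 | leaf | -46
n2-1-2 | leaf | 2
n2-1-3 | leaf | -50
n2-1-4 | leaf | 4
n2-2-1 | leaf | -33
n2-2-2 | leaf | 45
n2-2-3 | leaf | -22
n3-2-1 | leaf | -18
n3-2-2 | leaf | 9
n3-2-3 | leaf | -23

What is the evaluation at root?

n1-1 (O): min(9, -29) = -29
n1-2 (O): min(-23, -42) = -42
n1-3 (O): min(-20, 35) = -20
n1 (X): max(-29, -42, -20) = -20
n2-1 (O): min(-46, 2, -50, 4) = -50
n2-2 (O): min(-33, 45, -22) = -33
n2 (X): max(-50, -33) = -33
n3-2 (O): min(-18, 9, -23) = -23
n3 (X): max(-43, -23) = -23
root (O): min(-20, -33, -23) = -33

-33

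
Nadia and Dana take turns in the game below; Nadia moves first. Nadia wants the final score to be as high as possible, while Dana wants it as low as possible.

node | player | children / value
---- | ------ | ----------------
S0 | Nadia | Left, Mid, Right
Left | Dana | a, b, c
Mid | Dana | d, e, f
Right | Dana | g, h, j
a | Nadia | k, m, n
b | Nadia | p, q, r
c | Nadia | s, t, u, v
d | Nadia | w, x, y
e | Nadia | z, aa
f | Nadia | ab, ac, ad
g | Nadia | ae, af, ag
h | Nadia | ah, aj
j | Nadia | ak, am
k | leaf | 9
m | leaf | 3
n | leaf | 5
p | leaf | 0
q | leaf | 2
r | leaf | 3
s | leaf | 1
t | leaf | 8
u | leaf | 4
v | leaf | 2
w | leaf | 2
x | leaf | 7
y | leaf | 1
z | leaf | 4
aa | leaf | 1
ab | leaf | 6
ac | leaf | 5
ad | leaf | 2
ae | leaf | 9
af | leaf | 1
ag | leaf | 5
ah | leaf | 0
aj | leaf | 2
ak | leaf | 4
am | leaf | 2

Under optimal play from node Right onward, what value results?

g (Nadia): max(9, 1, 5) = 9
h (Nadia): max(0, 2) = 2
j (Nadia): max(4, 2) = 4
Right (Dana): min(9, 2, 4) = 2

2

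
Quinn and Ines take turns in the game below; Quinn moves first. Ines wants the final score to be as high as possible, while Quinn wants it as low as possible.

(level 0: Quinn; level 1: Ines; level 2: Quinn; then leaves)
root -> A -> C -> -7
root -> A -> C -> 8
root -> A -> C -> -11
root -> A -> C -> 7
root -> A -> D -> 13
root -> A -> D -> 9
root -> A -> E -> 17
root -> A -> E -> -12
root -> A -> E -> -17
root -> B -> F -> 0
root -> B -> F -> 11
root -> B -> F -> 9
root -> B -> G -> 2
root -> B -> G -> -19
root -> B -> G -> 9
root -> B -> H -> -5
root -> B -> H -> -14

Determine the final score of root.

0

C (Quinn): min(-7, 8, -11, 7) = -11
D (Quinn): min(13, 9) = 9
E (Quinn): min(17, -12, -17) = -17
A (Ines): max(-11, 9, -17) = 9
F (Quinn): min(0, 11, 9) = 0
G (Quinn): min(2, -19, 9) = -19
H (Quinn): min(-5, -14) = -14
B (Ines): max(0, -19, -14) = 0
root (Quinn): min(9, 0) = 0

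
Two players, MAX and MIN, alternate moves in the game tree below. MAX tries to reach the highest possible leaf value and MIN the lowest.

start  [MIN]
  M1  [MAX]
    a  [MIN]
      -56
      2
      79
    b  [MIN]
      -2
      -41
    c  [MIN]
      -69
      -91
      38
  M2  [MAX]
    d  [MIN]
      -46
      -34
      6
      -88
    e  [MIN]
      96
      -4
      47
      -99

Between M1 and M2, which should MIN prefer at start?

a (MIN): min(-56, 2, 79) = -56
b (MIN): min(-2, -41) = -41
c (MIN): min(-69, -91, 38) = -91
M1 (MAX): max(-56, -41, -91) = -41
d (MIN): min(-46, -34, 6, -88) = -88
e (MIN): min(96, -4, 47, -99) = -99
M2 (MAX): max(-88, -99) = -88
MIN prefers the lower value; M1=-41, M2=-88. M2 is better since -88 < -41.

M2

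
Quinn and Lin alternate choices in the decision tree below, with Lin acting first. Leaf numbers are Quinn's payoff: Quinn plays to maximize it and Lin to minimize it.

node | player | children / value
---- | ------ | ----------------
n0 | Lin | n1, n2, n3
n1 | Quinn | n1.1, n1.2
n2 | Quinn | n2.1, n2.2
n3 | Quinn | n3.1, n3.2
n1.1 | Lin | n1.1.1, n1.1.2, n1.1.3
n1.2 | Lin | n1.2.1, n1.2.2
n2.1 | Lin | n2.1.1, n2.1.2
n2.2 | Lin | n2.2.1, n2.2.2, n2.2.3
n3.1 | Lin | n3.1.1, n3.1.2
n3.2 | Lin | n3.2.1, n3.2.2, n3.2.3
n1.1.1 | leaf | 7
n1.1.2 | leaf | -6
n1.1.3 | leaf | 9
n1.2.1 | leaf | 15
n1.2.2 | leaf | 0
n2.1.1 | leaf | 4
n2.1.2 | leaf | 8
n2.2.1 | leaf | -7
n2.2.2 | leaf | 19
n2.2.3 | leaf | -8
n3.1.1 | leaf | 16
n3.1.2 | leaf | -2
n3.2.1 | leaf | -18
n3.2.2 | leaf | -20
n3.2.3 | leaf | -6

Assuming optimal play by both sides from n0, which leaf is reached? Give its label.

n1.1 (Lin): min(7, -6, 9) = -6
n1.2 (Lin): min(15, 0) = 0
n1 (Quinn): max(-6, 0) = 0
n2.1 (Lin): min(4, 8) = 4
n2.2 (Lin): min(-7, 19, -8) = -8
n2 (Quinn): max(4, -8) = 4
n3.1 (Lin): min(16, -2) = -2
n3.2 (Lin): min(-18, -20, -6) = -20
n3 (Quinn): max(-2, -20) = -2
n0 (Lin): min(0, 4, -2) = -2
At n0, Lin picks n3 (lowest: -2).
At n3, Quinn picks n3.1 (highest: -2).
At n3.1, Lin picks n3.1.2 (lowest: -2).
Terminal value -2.

n3.1.2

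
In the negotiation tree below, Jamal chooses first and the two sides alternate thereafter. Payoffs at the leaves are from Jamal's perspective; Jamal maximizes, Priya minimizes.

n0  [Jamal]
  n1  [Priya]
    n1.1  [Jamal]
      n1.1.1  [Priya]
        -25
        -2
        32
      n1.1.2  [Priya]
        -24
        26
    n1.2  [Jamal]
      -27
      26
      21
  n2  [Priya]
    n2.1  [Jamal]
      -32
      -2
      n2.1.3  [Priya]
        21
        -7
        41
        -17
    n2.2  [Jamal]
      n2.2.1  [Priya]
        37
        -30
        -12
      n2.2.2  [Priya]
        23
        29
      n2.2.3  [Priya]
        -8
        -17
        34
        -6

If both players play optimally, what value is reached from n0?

n1.1.1 (Priya): min(-25, -2, 32) = -25
n1.1.2 (Priya): min(-24, 26) = -24
n1.1 (Jamal): max(-25, -24) = -24
n1.2 (Jamal): max(-27, 26, 21) = 26
n1 (Priya): min(-24, 26) = -24
n2.1.3 (Priya): min(21, -7, 41, -17) = -17
n2.1 (Jamal): max(-32, -2, -17) = -2
n2.2.1 (Priya): min(37, -30, -12) = -30
n2.2.2 (Priya): min(23, 29) = 23
n2.2.3 (Priya): min(-8, -17, 34, -6) = -17
n2.2 (Jamal): max(-30, 23, -17) = 23
n2 (Priya): min(-2, 23) = -2
n0 (Jamal): max(-24, -2) = -2

-2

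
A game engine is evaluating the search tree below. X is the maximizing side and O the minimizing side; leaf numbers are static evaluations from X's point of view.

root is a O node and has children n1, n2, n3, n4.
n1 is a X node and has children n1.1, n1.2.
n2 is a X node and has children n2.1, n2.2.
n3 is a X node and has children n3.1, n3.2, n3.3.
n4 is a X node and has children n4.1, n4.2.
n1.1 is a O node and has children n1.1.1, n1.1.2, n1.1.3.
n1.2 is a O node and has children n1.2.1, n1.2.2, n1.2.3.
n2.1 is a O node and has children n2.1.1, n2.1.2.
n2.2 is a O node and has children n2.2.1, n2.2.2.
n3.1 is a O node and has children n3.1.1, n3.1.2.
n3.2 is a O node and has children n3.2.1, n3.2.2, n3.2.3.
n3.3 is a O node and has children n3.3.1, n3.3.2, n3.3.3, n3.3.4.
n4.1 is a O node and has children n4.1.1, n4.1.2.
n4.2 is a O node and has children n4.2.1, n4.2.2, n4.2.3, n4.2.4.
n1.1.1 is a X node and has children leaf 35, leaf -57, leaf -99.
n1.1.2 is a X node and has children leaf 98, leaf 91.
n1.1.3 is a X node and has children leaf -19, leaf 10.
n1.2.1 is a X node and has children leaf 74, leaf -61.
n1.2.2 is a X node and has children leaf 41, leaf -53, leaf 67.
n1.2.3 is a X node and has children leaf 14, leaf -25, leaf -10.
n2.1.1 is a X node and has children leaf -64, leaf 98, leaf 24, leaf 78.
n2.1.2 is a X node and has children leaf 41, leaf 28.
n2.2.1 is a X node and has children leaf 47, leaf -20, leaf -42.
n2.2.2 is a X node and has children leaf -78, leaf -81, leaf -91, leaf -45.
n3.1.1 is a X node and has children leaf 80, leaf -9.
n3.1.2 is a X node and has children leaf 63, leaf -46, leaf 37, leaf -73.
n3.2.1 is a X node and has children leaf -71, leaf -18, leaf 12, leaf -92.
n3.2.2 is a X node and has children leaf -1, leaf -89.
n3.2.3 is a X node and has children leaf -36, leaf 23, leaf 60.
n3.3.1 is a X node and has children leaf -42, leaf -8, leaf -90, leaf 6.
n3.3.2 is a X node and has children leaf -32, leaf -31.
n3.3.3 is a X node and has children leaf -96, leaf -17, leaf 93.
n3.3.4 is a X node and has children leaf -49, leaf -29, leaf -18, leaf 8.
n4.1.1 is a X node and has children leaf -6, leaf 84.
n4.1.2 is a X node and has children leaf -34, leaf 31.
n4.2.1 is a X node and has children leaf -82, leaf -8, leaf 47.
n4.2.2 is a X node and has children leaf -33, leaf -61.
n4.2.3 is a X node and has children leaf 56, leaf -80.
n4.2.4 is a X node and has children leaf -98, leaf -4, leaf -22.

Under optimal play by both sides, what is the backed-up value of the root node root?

14

n1.1.1 (X): max(35, -57, -99) = 35
n1.1.2 (X): max(98, 91) = 98
n1.1.3 (X): max(-19, 10) = 10
n1.1 (O): min(35, 98, 10) = 10
n1.2.1 (X): max(74, -61) = 74
n1.2.2 (X): max(41, -53, 67) = 67
n1.2.3 (X): max(14, -25, -10) = 14
n1.2 (O): min(74, 67, 14) = 14
n1 (X): max(10, 14) = 14
n2.1.1 (X): max(-64, 98, 24, 78) = 98
n2.1.2 (X): max(41, 28) = 41
n2.1 (O): min(98, 41) = 41
n2.2.1 (X): max(47, -20, -42) = 47
n2.2.2 (X): max(-78, -81, -91, -45) = -45
n2.2 (O): min(47, -45) = -45
n2 (X): max(41, -45) = 41
n3.1.1 (X): max(80, -9) = 80
n3.1.2 (X): max(63, -46, 37, -73) = 63
n3.1 (O): min(80, 63) = 63
n3.2.1 (X): max(-71, -18, 12, -92) = 12
n3.2.2 (X): max(-1, -89) = -1
n3.2.3 (X): max(-36, 23, 60) = 60
n3.2 (O): min(12, -1, 60) = -1
n3.3.1 (X): max(-42, -8, -90, 6) = 6
n3.3.2 (X): max(-32, -31) = -31
n3.3.3 (X): max(-96, -17, 93) = 93
n3.3.4 (X): max(-49, -29, -18, 8) = 8
n3.3 (O): min(6, -31, 93, 8) = -31
n3 (X): max(63, -1, -31) = 63
n4.1.1 (X): max(-6, 84) = 84
n4.1.2 (X): max(-34, 31) = 31
n4.1 (O): min(84, 31) = 31
n4.2.1 (X): max(-82, -8, 47) = 47
n4.2.2 (X): max(-33, -61) = -33
n4.2.3 (X): max(56, -80) = 56
n4.2.4 (X): max(-98, -4, -22) = -4
n4.2 (O): min(47, -33, 56, -4) = -33
n4 (X): max(31, -33) = 31
root (O): min(14, 41, 63, 31) = 14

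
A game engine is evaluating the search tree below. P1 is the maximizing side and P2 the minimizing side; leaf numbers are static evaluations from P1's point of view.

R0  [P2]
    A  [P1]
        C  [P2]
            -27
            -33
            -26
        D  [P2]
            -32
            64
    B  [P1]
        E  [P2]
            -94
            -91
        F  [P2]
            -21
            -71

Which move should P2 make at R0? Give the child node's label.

B

C (P2): min(-27, -33, -26) = -33
D (P2): min(-32, 64) = -32
A (P1): max(-33, -32) = -32
E (P2): min(-94, -91) = -94
F (P2): min(-21, -71) = -71
B (P1): max(-94, -71) = -71
R0 (P2): min(-32, -71) = -71
P2 at R0 wants the lowest of {A=-32, B=-71}, so chooses B.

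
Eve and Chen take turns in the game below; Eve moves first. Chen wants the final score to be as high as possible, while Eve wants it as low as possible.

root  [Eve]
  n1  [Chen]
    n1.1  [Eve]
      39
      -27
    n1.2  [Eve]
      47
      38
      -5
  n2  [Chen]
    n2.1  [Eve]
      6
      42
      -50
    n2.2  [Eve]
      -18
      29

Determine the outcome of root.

n1.1 (Eve): min(39, -27) = -27
n1.2 (Eve): min(47, 38, -5) = -5
n1 (Chen): max(-27, -5) = -5
n2.1 (Eve): min(6, 42, -50) = -50
n2.2 (Eve): min(-18, 29) = -18
n2 (Chen): max(-50, -18) = -18
root (Eve): min(-5, -18) = -18

-18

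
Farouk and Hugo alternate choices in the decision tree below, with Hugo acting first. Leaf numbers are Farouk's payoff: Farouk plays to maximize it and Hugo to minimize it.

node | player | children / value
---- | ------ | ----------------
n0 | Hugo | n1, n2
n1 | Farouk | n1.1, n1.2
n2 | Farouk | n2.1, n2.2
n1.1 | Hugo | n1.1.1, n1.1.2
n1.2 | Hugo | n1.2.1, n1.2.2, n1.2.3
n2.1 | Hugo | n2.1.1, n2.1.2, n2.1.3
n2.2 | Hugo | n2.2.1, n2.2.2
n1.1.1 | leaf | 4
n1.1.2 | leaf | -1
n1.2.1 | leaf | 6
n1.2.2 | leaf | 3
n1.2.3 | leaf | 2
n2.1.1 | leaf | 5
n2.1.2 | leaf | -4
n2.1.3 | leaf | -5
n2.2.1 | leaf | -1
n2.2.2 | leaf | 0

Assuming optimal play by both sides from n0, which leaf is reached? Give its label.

n1.1 (Hugo): min(4, -1) = -1
n1.2 (Hugo): min(6, 3, 2) = 2
n1 (Farouk): max(-1, 2) = 2
n2.1 (Hugo): min(5, -4, -5) = -5
n2.2 (Hugo): min(-1, 0) = -1
n2 (Farouk): max(-5, -1) = -1
n0 (Hugo): min(2, -1) = -1
At n0, Hugo picks n2 (lowest: -1).
At n2, Farouk picks n2.2 (highest: -1).
At n2.2, Hugo picks n2.2.1 (lowest: -1).
Terminal value -1.

n2.2.1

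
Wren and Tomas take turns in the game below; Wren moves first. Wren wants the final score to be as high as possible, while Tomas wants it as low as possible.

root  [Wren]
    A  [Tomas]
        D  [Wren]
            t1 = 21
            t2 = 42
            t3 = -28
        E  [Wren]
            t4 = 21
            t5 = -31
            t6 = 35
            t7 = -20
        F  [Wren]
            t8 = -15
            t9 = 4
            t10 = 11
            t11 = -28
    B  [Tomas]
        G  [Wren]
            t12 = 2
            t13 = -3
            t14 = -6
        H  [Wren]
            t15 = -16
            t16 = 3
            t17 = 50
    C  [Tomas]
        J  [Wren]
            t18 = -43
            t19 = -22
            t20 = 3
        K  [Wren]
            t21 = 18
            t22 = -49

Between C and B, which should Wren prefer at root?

J (Wren): max(-43, -22, 3) = 3
K (Wren): max(18, -49) = 18
C (Tomas): min(3, 18) = 3
G (Wren): max(2, -3, -6) = 2
H (Wren): max(-16, 3, 50) = 50
B (Tomas): min(2, 50) = 2
Wren prefers the higher value; C=3, B=2. C is better since 3 > 2.

C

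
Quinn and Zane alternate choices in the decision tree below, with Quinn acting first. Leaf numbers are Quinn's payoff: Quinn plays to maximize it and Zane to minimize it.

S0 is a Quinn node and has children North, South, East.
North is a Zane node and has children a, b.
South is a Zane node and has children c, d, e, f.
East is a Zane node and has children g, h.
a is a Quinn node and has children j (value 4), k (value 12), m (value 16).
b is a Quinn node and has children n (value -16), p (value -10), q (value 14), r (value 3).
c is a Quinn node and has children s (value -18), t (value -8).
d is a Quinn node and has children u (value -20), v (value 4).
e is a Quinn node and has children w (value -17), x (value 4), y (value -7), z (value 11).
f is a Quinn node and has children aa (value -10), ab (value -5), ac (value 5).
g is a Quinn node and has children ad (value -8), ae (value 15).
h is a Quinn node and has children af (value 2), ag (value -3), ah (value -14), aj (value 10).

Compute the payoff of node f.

5

f (Quinn): max(-10, -5, 5) = 5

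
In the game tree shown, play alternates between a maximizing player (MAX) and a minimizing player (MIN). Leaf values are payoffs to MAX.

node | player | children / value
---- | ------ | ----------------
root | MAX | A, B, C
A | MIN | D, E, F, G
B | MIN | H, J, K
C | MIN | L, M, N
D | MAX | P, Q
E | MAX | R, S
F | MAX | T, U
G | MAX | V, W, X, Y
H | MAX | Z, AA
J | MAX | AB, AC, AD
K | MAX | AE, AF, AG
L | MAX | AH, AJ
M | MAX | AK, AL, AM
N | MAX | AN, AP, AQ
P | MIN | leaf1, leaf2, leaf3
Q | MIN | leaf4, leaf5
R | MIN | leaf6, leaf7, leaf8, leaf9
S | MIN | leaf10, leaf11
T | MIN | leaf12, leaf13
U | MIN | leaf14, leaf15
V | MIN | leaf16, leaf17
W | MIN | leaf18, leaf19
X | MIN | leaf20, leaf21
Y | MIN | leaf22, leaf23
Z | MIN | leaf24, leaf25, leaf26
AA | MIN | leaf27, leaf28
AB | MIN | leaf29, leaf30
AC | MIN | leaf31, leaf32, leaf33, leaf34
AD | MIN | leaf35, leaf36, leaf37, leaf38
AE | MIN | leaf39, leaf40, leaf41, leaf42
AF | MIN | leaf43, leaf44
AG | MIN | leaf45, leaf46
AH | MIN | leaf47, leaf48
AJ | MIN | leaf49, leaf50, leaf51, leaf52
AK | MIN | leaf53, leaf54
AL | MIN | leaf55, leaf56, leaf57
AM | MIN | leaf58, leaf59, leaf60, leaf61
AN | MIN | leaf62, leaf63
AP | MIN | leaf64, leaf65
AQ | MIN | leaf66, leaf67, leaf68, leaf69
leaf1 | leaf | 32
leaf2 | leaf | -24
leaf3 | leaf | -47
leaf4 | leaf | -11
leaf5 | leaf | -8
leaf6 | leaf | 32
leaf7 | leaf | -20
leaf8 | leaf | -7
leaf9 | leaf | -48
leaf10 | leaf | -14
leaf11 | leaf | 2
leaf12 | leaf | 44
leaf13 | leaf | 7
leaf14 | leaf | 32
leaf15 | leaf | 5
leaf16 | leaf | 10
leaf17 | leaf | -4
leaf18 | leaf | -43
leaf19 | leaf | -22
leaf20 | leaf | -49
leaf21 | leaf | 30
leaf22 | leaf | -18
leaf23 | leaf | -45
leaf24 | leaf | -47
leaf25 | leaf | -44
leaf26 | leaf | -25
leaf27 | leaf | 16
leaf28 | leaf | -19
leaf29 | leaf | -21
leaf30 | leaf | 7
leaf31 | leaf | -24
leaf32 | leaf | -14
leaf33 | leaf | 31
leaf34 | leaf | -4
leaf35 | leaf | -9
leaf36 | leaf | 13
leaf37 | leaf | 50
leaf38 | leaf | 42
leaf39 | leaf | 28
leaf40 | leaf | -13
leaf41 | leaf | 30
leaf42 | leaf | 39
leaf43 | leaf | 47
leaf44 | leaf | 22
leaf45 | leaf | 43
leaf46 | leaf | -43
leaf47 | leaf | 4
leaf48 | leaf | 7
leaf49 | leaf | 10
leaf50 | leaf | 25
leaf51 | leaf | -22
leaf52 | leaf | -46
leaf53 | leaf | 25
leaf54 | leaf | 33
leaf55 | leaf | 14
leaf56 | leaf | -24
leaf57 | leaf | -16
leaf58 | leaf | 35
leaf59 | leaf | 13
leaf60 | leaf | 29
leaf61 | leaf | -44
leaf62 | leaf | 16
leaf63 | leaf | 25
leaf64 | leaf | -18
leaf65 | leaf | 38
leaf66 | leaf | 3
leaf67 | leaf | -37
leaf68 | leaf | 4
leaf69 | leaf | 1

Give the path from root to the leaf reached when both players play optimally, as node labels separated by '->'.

root -> C -> L -> AH -> leaf47

P (MIN): min(32, -24, -47) = -47
Q (MIN): min(-11, -8) = -11
D (MAX): max(-47, -11) = -11
R (MIN): min(32, -20, -7, -48) = -48
S (MIN): min(-14, 2) = -14
E (MAX): max(-48, -14) = -14
T (MIN): min(44, 7) = 7
U (MIN): min(32, 5) = 5
F (MAX): max(7, 5) = 7
V (MIN): min(10, -4) = -4
W (MIN): min(-43, -22) = -43
X (MIN): min(-49, 30) = -49
Y (MIN): min(-18, -45) = -45
G (MAX): max(-4, -43, -49, -45) = -4
A (MIN): min(-11, -14, 7, -4) = -14
Z (MIN): min(-47, -44, -25) = -47
AA (MIN): min(16, -19) = -19
H (MAX): max(-47, -19) = -19
AB (MIN): min(-21, 7) = -21
AC (MIN): min(-24, -14, 31, -4) = -24
AD (MIN): min(-9, 13, 50, 42) = -9
J (MAX): max(-21, -24, -9) = -9
AE (MIN): min(28, -13, 30, 39) = -13
AF (MIN): min(47, 22) = 22
AG (MIN): min(43, -43) = -43
K (MAX): max(-13, 22, -43) = 22
B (MIN): min(-19, -9, 22) = -19
AH (MIN): min(4, 7) = 4
AJ (MIN): min(10, 25, -22, -46) = -46
L (MAX): max(4, -46) = 4
AK (MIN): min(25, 33) = 25
AL (MIN): min(14, -24, -16) = -24
AM (MIN): min(35, 13, 29, -44) = -44
M (MAX): max(25, -24, -44) = 25
AN (MIN): min(16, 25) = 16
AP (MIN): min(-18, 38) = -18
AQ (MIN): min(3, -37, 4, 1) = -37
N (MAX): max(16, -18, -37) = 16
C (MIN): min(4, 25, 16) = 4
root (MAX): max(-14, -19, 4) = 4
At root, MAX picks C (highest: 4).
At C, MIN picks L (lowest: 4).
At L, MAX picks AH (highest: 4).
At AH, MIN picks leaf47 (lowest: 4).
Terminal value 4.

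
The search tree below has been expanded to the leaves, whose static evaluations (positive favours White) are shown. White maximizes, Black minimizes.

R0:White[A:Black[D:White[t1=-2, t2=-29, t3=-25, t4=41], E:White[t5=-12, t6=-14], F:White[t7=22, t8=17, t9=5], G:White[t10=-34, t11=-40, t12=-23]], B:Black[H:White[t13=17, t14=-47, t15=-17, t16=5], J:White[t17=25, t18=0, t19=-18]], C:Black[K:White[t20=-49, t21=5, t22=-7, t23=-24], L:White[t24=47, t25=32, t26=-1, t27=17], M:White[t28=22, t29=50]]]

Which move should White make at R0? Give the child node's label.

B

D (White): max(-2, -29, -25, 41) = 41
E (White): max(-12, -14) = -12
F (White): max(22, 17, 5) = 22
G (White): max(-34, -40, -23) = -23
A (Black): min(41, -12, 22, -23) = -23
H (White): max(17, -47, -17, 5) = 17
J (White): max(25, 0, -18) = 25
B (Black): min(17, 25) = 17
K (White): max(-49, 5, -7, -24) = 5
L (White): max(47, 32, -1, 17) = 47
M (White): max(22, 50) = 50
C (Black): min(5, 47, 50) = 5
R0 (White): max(-23, 17, 5) = 17
White at R0 wants the highest of {A=-23, B=17, C=5}, so chooses B.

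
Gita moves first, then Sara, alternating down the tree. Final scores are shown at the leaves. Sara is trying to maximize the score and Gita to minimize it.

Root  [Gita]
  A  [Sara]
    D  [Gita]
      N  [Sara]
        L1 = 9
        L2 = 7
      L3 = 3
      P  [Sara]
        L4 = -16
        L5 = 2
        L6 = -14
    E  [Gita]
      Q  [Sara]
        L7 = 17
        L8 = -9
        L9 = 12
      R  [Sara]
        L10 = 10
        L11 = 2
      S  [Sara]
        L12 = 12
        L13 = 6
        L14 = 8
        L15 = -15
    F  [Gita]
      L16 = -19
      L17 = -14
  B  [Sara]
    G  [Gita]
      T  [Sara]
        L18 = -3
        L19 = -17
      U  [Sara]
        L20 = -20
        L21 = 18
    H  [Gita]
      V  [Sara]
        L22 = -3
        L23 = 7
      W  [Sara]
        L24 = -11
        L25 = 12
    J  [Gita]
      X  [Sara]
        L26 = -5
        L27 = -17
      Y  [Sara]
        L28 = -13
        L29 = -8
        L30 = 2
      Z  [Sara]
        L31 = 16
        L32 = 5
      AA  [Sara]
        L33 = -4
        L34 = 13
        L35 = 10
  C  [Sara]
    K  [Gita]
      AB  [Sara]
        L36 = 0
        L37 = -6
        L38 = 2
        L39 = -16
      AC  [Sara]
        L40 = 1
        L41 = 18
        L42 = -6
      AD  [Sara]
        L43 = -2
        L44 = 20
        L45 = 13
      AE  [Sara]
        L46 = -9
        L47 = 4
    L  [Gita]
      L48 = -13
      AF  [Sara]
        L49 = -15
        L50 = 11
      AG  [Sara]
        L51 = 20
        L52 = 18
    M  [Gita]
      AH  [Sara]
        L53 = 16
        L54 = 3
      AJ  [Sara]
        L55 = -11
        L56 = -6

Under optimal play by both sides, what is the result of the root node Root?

N (Sara): max(9, 7) = 9
P (Sara): max(-16, 2, -14) = 2
D (Gita): min(9, 3, 2) = 2
Q (Sara): max(17, -9, 12) = 17
R (Sara): max(10, 2) = 10
S (Sara): max(12, 6, 8, -15) = 12
E (Gita): min(17, 10, 12) = 10
F (Gita): min(-19, -14) = -19
A (Sara): max(2, 10, -19) = 10
T (Sara): max(-3, -17) = -3
U (Sara): max(-20, 18) = 18
G (Gita): min(-3, 18) = -3
V (Sara): max(-3, 7) = 7
W (Sara): max(-11, 12) = 12
H (Gita): min(7, 12) = 7
X (Sara): max(-5, -17) = -5
Y (Sara): max(-13, -8, 2) = 2
Z (Sara): max(16, 5) = 16
AA (Sara): max(-4, 13, 10) = 13
J (Gita): min(-5, 2, 16, 13) = -5
B (Sara): max(-3, 7, -5) = 7
AB (Sara): max(0, -6, 2, -16) = 2
AC (Sara): max(1, 18, -6) = 18
AD (Sara): max(-2, 20, 13) = 20
AE (Sara): max(-9, 4) = 4
K (Gita): min(2, 18, 20, 4) = 2
AF (Sara): max(-15, 11) = 11
AG (Sara): max(20, 18) = 20
L (Gita): min(-13, 11, 20) = -13
AH (Sara): max(16, 3) = 16
AJ (Sara): max(-11, -6) = -6
M (Gita): min(16, -6) = -6
C (Sara): max(2, -13, -6) = 2
Root (Gita): min(10, 7, 2) = 2

2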